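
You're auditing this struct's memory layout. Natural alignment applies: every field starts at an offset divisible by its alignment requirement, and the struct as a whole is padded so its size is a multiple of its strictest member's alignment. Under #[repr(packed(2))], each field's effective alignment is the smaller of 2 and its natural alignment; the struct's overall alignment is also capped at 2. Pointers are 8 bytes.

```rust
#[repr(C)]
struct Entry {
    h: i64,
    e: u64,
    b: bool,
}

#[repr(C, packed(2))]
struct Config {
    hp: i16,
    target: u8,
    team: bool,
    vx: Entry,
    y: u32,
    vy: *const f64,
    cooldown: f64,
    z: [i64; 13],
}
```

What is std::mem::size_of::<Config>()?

152

Entry: @0: h [8B, align 8] → 8; @8: e [8B, align 8] → 16; @16: b [1B, align 1] → 17; +7 tail pad (align 8); size 24, align 8
@0: hp [2B, align 2] → 2
@2: target [1B, align 1] → 3
@3: team [1B, align 1] → 4
@4: vx [24B, align 2] → 28
@28: y [4B, align 2] → 32
@32: vy [8B, align 2] → 40
@40: cooldown [8B, align 2] → 48
@48: z [104B, align 2] → 152
size 152, align 2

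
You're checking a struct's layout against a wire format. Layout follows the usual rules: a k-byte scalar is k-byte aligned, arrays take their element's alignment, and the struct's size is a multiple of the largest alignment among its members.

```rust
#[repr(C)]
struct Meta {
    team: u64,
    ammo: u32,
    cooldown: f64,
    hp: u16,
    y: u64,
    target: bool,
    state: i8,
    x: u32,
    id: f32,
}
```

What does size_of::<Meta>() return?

@0: team [8B, align 8] → 8
@8: ammo [4B, align 4] → 12
+4 pad (align 8)
@16: cooldown [8B, align 8] → 24
@24: hp [2B, align 2] → 26
+6 pad (align 8)
@32: y [8B, align 8] → 40
@40: target [1B, align 1] → 41
@41: state [1B, align 1] → 42
+2 pad (align 4)
@44: x [4B, align 4] → 48
@48: id [4B, align 4] → 52
+4 tail pad (align 8)
size 56, align 8

56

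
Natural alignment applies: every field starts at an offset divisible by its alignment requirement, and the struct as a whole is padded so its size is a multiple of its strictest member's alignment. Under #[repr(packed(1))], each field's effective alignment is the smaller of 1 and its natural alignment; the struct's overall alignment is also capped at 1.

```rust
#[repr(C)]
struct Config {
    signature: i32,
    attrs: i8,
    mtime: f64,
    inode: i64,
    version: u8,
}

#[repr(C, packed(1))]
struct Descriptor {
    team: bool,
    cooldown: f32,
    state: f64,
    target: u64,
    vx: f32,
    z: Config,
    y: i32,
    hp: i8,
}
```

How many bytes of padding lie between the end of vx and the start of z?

0

Config: 0..4  signature  (4B, 4-aligned); 4..5  attrs  (1B, 1-aligned); 5..8  -- padding (3B); 8..16  mtime  (8B, 8-aligned); 16..24  inode  (8B, 8-aligned); 24..25  version  (1B, 1-aligned); 25..32  -- tail padding (7B); sizeof = 32, alignof = 8
0..1  team  (1B, 1-aligned)
1..5  cooldown  (4B, 1-aligned)
5..13  state  (8B, 1-aligned)
13..21  target  (8B, 1-aligned)
21..25  vx  (4B, 1-aligned)
25..57  z  (32B, 1-aligned)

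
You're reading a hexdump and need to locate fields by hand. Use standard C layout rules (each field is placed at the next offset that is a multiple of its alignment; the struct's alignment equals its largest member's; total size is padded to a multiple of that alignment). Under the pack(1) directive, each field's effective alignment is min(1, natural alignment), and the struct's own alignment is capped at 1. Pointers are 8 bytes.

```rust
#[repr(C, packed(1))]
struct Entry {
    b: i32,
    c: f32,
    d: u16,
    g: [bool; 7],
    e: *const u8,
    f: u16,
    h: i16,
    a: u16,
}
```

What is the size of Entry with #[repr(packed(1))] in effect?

31

0..4  b  (4B, 1-aligned)
4..8  c  (4B, 1-aligned)
8..10  d  (2B, 1-aligned)
10..17  g  (7B, 1-aligned)
17..25  e  (8B, 1-aligned)
25..27  f  (2B, 1-aligned)
27..29  h  (2B, 1-aligned)
29..31  a  (2B, 1-aligned)
sizeof = 31, alignof = 1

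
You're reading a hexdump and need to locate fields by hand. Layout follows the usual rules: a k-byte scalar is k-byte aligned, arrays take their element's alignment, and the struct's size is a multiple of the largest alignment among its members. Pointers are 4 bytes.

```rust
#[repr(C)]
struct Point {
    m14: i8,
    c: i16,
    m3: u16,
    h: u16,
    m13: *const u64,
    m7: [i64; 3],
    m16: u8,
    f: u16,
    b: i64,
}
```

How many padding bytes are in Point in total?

m14 at 0 (size 1, align 1) → ends 1
pad 1 to align 2 for c
c at 2 (size 2, align 2) → ends 4
m3 at 4 (size 2, align 2) → ends 6
h at 6 (size 2, align 2) → ends 8
m13 at 8 (size 4, align 4) → ends 12
pad 4 to align 8 for m7
m7 at 16 (size 24, align 8) → ends 40
m16 at 40 (size 1, align 1) → ends 41
pad 1 to align 2 for f
f at 42 (size 2, align 2) → ends 44
pad 4 to align 8 for b
b at 48 (size 8, align 8) → ends 56
total 56 bytes, alignment 8
data bytes 46, size 56 → padding 10

10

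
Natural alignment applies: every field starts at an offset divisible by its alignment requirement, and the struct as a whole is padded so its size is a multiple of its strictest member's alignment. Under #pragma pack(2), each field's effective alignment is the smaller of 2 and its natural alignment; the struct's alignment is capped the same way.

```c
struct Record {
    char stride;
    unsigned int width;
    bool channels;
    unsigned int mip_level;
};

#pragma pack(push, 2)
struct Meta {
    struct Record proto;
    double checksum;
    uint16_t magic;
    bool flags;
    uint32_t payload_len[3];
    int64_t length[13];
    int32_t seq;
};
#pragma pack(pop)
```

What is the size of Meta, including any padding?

Record: @0: stride [1B, align 1] → 1; +3 pad (align 4); @4: width [4B, align 4] → 8; @8: channels [1B, align 1] → 9; +3 pad (align 4); @12: mip_level [4B, align 4] → 16; size 16, align 4
@0: proto [16B, align 2] → 16
@16: checksum [8B, align 2] → 24
@24: magic [2B, align 2] → 26
@26: flags [1B, align 1] → 27
+1 pad (align 2)
@28: payload_len [12B, align 2] → 40
@40: length [104B, align 2] → 144
@144: seq [4B, align 2] → 148
size 148, align 2

148 bytes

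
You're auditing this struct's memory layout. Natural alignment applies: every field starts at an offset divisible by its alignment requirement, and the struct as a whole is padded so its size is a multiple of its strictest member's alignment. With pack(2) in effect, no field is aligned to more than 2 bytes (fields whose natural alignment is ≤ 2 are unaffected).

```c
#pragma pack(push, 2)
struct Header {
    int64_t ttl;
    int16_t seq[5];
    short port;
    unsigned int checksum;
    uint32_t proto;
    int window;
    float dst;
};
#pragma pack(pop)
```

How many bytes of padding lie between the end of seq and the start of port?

0

ttl at 0 (size 8, align 2) → ends 8
seq at 8 (size 10, align 2) → ends 18
port at 18 (size 2, align 2) → ends 20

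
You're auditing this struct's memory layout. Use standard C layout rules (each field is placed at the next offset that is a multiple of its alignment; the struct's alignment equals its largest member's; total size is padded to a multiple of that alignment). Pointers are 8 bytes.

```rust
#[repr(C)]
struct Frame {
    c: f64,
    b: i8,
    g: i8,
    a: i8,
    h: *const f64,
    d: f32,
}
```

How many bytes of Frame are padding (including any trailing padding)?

9

@0: c [8B, align 8] → 8
@8: b [1B, align 1] → 9
@9: g [1B, align 1] → 10
@10: a [1B, align 1] → 11
+5 pad (align 8)
@16: h [8B, align 8] → 24
@24: d [4B, align 4] → 28
+4 tail pad (align 8)
size 32, align 8
data bytes 23, size 32 → padding 9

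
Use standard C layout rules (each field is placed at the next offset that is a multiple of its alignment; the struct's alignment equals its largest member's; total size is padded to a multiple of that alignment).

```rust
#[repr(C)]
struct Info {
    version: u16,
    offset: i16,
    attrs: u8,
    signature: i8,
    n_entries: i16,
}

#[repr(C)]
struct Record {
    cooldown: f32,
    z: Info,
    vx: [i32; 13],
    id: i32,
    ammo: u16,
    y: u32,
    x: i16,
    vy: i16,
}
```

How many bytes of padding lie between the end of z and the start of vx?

Info: @0: version [2B, align 2] → 2; @2: offset [2B, align 2] → 4; @4: attrs [1B, align 1] → 5; @5: signature [1B, align 1] → 6; @6: n_entries [2B, align 2] → 8; size 8, align 2
@0: cooldown [4B, align 4] → 4
@4: z [8B, align 2] → 12
@12: vx [52B, align 4] → 64

0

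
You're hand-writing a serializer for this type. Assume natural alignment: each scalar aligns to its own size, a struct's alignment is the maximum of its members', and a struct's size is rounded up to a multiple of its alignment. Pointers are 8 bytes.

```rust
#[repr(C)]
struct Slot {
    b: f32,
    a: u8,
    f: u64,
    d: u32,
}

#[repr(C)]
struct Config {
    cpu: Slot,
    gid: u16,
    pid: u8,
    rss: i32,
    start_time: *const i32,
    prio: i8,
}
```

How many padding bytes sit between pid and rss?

Slot: b at 0 (size 4, align 4) → ends 4; a at 4 (size 1, align 1) → ends 5; pad 3 to align 8 for f; f at 8 (size 8, align 8) → ends 16; d at 16 (size 4, align 4) → ends 20; tail pad 4 to reach multiple of 8; total 24 bytes, alignment 8
cpu at 0 (size 24, align 8) → ends 24
gid at 24 (size 2, align 2) → ends 26
pid at 26 (size 1, align 1) → ends 27
pad 1 to align 4 for rss
rss at 28 (size 4, align 4) → ends 32

1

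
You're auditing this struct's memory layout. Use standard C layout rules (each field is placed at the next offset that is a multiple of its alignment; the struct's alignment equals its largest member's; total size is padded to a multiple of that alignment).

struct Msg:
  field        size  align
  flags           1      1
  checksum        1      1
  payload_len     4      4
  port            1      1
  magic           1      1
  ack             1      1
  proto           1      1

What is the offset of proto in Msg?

11

flags at 0 (size 1, align 1) → ends 1
checksum at 1 (size 1, align 1) → ends 2
pad 2 to align 4 for payload_len
payload_len at 4 (size 4, align 4) → ends 8
port at 8 (size 1, align 1) → ends 9
magic at 9 (size 1, align 1) → ends 10
ack at 10 (size 1, align 1) → ends 11
proto at 11 (size 1, align 1) → ends 12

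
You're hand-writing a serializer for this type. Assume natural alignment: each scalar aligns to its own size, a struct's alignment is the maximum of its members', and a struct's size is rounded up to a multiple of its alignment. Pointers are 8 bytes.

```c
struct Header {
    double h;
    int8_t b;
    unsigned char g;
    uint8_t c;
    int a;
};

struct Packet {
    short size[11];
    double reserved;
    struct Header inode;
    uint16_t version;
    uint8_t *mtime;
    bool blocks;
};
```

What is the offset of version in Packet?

Header: @0: h [8B, align 8] → 8; @8: b [1B, align 1] → 9; @9: g [1B, align 1] → 10; @10: c [1B, align 1] → 11; +1 pad (align 4); @12: a [4B, align 4] → 16; size 16, align 8
@0: size [22B, align 2] → 22
+2 pad (align 8)
@24: reserved [8B, align 8] → 32
@32: inode [16B, align 8] → 48
@48: version [2B, align 2] → 50

48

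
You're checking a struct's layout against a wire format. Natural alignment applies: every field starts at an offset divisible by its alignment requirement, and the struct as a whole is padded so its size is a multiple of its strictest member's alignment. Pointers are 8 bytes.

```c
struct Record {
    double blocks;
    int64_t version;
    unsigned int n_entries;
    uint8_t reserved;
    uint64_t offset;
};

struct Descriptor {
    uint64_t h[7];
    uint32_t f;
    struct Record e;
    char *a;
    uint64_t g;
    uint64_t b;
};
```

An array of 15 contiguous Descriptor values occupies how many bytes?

1800

Record: 0..8  blocks  (8B, 8-aligned); 8..16  version  (8B, 8-aligned); 16..20  n_entries  (4B, 4-aligned); 20..21  reserved  (1B, 1-aligned); 21..24  -- padding (3B); 24..32  offset  (8B, 8-aligned); sizeof = 32, alignof = 8
0..56  h  (56B, 8-aligned)
56..60  f  (4B, 4-aligned)
60..64  -- padding (4B)
64..96  e  (32B, 8-aligned)
96..104  a  (8B, 8-aligned)
104..112  g  (8B, 8-aligned)
112..120  b  (8B, 8-aligned)
sizeof = 120, alignof = 8
array of 15: 15 × 120 = 1800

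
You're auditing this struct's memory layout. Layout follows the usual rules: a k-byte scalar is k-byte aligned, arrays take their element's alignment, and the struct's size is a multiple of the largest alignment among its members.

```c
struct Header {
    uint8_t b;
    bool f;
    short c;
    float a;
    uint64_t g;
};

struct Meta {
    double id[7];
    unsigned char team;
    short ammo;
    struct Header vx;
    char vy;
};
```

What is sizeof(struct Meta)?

Header: 0..1  b  (1B, 1-aligned); 1..2  f  (1B, 1-aligned); 2..4  c  (2B, 2-aligned); 4..8  a  (4B, 4-aligned); 8..16  g  (8B, 8-aligned); sizeof = 16, alignof = 8
0..56  id  (56B, 8-aligned)
56..57  team  (1B, 1-aligned)
57..58  -- padding (1B)
58..60  ammo  (2B, 2-aligned)
60..64  -- padding (4B)
64..80  vx  (16B, 8-aligned)
80..81  vy  (1B, 1-aligned)
81..88  -- tail padding (7B)
sizeof = 88, alignof = 8

88 bytes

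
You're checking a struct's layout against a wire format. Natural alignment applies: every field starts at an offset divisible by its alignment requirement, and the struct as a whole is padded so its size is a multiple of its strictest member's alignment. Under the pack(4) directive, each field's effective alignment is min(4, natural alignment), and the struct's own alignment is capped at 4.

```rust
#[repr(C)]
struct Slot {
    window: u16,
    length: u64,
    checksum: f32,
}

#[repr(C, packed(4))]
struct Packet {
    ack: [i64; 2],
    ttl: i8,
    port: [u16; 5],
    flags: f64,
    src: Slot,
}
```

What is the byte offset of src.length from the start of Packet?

Slot: 0..2  window  (2B, 2-aligned); 2..8  -- padding (6B); 8..16  length  (8B, 8-aligned); 16..20  checksum  (4B, 4-aligned); 20..24  -- tail padding (4B); sizeof = 24, alignof = 8
0..16  ack  (16B, 4-aligned)
16..17  ttl  (1B, 1-aligned)
17..18  -- padding (1B)
18..28  port  (10B, 2-aligned)
28..36  flags  (8B, 4-aligned)
36..60  src  (24B, 4-aligned)
within Slot: length at 8
36 + 8 = 44

44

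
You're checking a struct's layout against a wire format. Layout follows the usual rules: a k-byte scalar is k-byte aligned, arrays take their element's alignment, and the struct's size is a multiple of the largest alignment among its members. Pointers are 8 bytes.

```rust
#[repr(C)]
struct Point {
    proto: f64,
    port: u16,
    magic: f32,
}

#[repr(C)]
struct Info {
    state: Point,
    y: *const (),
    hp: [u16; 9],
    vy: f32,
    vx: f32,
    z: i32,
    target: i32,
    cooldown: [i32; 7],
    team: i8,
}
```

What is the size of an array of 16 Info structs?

1536

Point: @0: proto [8B, align 8] → 8; @8: port [2B, align 2] → 10; +2 pad (align 4); @12: magic [4B, align 4] → 16; size 16, align 8
@0: state [16B, align 8] → 16
@16: y [8B, align 8] → 24
@24: hp [18B, align 2] → 42
+2 pad (align 4)
@44: vy [4B, align 4] → 48
@48: vx [4B, align 4] → 52
@52: z [4B, align 4] → 56
@56: target [4B, align 4] → 60
@60: cooldown [28B, align 4] → 88
@88: team [1B, align 1] → 89
+7 tail pad (align 8)
size 96, align 8
array of 16: 16 × 96 = 1536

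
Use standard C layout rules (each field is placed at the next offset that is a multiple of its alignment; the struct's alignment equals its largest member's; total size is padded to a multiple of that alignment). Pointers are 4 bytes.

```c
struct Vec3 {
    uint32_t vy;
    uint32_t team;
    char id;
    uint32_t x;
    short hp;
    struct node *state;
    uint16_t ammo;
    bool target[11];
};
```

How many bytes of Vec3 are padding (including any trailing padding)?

8

vy at 0 (size 4, align 4) → ends 4
team at 4 (size 4, align 4) → ends 8
id at 8 (size 1, align 1) → ends 9
pad 3 to align 4 for x
x at 12 (size 4, align 4) → ends 16
hp at 16 (size 2, align 2) → ends 18
pad 2 to align 4 for state
state at 20 (size 4, align 4) → ends 24
ammo at 24 (size 2, align 2) → ends 26
target at 26 (size 11, align 1) → ends 37
tail pad 3 to reach multiple of 4
total 40 bytes, alignment 4
data bytes 32, size 40 → padding 8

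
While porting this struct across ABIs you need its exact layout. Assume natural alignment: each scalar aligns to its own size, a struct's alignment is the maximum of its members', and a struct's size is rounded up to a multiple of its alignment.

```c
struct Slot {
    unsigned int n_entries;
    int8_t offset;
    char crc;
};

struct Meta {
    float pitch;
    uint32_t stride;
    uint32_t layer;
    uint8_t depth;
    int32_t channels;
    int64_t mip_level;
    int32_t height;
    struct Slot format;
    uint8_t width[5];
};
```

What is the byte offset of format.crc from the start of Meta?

Slot: @0: n_entries [4B, align 4] → 4; @4: offset [1B, align 1] → 5; @5: crc [1B, align 1] → 6; +2 tail pad (align 4); size 8, align 4
@0: pitch [4B, align 4] → 4
@4: stride [4B, align 4] → 8
@8: layer [4B, align 4] → 12
@12: depth [1B, align 1] → 13
+3 pad (align 4)
@16: channels [4B, align 4] → 20
+4 pad (align 8)
@24: mip_level [8B, align 8] → 32
@32: height [4B, align 4] → 36
@36: format [8B, align 4] → 44
within Slot: crc at 5
36 + 5 = 41

41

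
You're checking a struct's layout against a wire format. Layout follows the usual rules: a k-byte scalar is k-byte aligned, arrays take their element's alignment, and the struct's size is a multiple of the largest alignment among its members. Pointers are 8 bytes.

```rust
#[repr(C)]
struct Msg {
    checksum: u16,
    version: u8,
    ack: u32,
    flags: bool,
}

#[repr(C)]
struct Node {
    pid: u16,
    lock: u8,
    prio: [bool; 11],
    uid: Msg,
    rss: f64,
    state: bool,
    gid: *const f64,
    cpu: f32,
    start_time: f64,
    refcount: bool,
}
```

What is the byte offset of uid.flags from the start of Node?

24

Msg: @0: checksum [2B, align 2] → 2; @2: version [1B, align 1] → 3; +1 pad (align 4); @4: ack [4B, align 4] → 8; @8: flags [1B, align 1] → 9; +3 tail pad (align 4); size 12, align 4
@0: pid [2B, align 2] → 2
@2: lock [1B, align 1] → 3
@3: prio [11B, align 1] → 14
+2 pad (align 4)
@16: uid [12B, align 4] → 28
within Msg: flags at 8
16 + 8 = 24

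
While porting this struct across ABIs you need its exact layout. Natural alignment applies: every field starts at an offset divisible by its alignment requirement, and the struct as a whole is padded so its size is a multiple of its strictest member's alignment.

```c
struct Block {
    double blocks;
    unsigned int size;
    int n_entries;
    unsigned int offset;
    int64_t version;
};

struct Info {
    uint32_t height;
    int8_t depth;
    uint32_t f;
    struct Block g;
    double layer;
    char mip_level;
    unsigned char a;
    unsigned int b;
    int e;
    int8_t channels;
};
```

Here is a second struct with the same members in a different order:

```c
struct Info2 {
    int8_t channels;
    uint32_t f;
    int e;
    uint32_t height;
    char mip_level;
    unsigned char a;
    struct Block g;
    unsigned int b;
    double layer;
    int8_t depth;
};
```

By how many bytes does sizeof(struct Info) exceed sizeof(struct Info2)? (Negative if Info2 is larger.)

-8

Block: @0: blocks [8B, align 8] → 8; @8: size [4B, align 4] → 12; @12: n_entries [4B, align 4] → 16; @16: offset [4B, align 4] → 20; +4 pad (align 8); @24: version [8B, align 8] → 32; size 32, align 8
@0: height [4B, align 4] → 4
@4: depth [1B, align 1] → 5
+3 pad (align 4)
@8: f [4B, align 4] → 12
+4 pad (align 8)
@16: g [32B, align 8] → 48
@48: layer [8B, align 8] → 56
@56: mip_level [1B, align 1] → 57
@57: a [1B, align 1] → 58
+2 pad (align 4)
@60: b [4B, align 4] → 64
@64: e [4B, align 4] → 68
@68: channels [1B, align 1] → 69
+3 tail pad (align 8)
size 72, align 8
— Info2 —
@0: channels [1B, align 1] → 1
+3 pad (align 4)
@4: f [4B, align 4] → 8
@8: e [4B, align 4] → 12
@12: height [4B, align 4] → 16
@16: mip_level [1B, align 1] → 17
@17: a [1B, align 1] → 18
+6 pad (align 8)
@24: g [32B, align 8] → 56
@56: b [4B, align 4] → 60
+4 pad (align 8)
@64: layer [8B, align 8] → 72
@72: depth [1B, align 1] → 73
+7 tail pad (align 8)
size 80, align 8
72 − 80 = -8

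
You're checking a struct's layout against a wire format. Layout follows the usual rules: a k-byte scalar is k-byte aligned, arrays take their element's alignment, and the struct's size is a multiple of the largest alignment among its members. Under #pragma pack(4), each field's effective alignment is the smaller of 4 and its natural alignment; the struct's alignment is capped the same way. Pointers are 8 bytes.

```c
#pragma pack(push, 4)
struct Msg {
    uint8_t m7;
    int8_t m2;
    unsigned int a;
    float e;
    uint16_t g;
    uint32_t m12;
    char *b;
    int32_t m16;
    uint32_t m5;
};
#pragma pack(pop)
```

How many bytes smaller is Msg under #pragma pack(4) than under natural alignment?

natural layout:
  0..1  m7  (1B, 1-aligned)
  1..2  m2  (1B, 1-aligned)
  2..4  -- padding (2B)
  4..8  a  (4B, 4-aligned)
  8..12  e  (4B, 4-aligned)
  12..14  g  (2B, 2-aligned)
  14..16  -- padding (2B)
  16..20  m12  (4B, 4-aligned)
  20..24  -- padding (4B)
  24..32  b  (8B, 8-aligned)
  32..36  m16  (4B, 4-aligned)
  36..40  m5  (4B, 4-aligned)
  sizeof = 40, alignof = 8
packed(4) layout:
  0..1  m7  (1B, 1-aligned)
  1..2  m2  (1B, 1-aligned)
  2..4  -- padding (2B)
  4..8  a  (4B, 4-aligned)
  8..12  e  (4B, 4-aligned)
  12..14  g  (2B, 2-aligned)
  14..16  -- padding (2B)
  16..20  m12  (4B, 4-aligned)
  20..28  b  (8B, 4-aligned)
  28..32  m16  (4B, 4-aligned)
  32..36  m5  (4B, 4-aligned)
  sizeof = 36, alignof = 4
40 − 36 = 4

4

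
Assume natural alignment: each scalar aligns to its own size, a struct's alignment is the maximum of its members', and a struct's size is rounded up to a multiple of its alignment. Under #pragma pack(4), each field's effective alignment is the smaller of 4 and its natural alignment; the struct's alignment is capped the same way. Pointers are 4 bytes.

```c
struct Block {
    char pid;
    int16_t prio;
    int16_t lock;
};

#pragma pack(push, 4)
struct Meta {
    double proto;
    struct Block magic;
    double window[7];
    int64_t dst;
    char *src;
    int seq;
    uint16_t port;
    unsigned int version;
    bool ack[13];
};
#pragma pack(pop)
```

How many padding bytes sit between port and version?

Block: @0: pid [1B, align 1] → 1; +1 pad (align 2); @2: prio [2B, align 2] → 4; @4: lock [2B, align 2] → 6; size 6, align 2
@0: proto [8B, align 4] → 8
@8: magic [6B, align 2] → 14
+2 pad (align 4)
@16: window [56B, align 4] → 72
@72: dst [8B, align 4] → 80
@80: src [4B, align 4] → 84
@84: seq [4B, align 4] → 88
@88: port [2B, align 2] → 90
+2 pad (align 4)
@92: version [4B, align 4] → 96

2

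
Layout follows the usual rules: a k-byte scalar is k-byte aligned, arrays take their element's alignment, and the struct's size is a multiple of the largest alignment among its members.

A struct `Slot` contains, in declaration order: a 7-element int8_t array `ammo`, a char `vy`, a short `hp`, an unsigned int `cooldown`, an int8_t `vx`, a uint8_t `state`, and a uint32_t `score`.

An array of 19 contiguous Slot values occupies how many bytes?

@0: ammo [7B, align 1] → 7
@7: vy [1B, align 1] → 8
@8: hp [2B, align 2] → 10
+2 pad (align 4)
@12: cooldown [4B, align 4] → 16
@16: vx [1B, align 1] → 17
@17: state [1B, align 1] → 18
+2 pad (align 4)
@20: score [4B, align 4] → 24
size 24, align 4
array of 19: 19 × 24 = 456

456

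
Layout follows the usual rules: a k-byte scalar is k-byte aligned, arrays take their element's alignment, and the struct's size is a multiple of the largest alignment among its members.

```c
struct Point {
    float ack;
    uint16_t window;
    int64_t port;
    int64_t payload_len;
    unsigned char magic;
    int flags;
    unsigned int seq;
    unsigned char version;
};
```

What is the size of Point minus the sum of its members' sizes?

8

@0: ack [4B, align 4] → 4
@4: window [2B, align 2] → 6
+2 pad (align 8)
@8: port [8B, align 8] → 16
@16: payload_len [8B, align 8] → 24
@24: magic [1B, align 1] → 25
+3 pad (align 4)
@28: flags [4B, align 4] → 32
@32: seq [4B, align 4] → 36
@36: version [1B, align 1] → 37
+3 tail pad (align 8)
size 40, align 8
data bytes 32, size 40 → padding 8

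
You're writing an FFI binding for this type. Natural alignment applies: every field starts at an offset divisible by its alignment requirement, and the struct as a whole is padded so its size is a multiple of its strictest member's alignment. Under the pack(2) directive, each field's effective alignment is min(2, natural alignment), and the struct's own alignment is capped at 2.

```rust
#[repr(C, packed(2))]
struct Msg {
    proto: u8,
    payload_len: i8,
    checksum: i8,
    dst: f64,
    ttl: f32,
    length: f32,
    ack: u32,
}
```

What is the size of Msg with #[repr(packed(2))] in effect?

0..1  proto  (1B, 1-aligned)
1..2  payload_len  (1B, 1-aligned)
2..3  checksum  (1B, 1-aligned)
3..4  -- padding (1B)
4..12  dst  (8B, 2-aligned)
12..16  ttl  (4B, 2-aligned)
16..20  length  (4B, 2-aligned)
20..24  ack  (4B, 2-aligned)
sizeof = 24, alignof = 2

24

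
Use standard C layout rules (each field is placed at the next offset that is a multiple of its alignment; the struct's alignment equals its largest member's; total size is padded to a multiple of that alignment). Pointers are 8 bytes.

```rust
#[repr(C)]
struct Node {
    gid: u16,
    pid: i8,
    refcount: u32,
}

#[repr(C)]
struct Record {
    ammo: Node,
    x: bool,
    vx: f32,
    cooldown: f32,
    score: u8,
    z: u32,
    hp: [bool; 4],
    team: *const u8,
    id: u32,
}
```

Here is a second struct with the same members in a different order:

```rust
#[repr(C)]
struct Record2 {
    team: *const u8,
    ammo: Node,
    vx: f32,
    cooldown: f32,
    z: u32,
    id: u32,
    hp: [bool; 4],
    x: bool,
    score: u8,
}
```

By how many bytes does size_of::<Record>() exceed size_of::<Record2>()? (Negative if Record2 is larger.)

Node: gid at 0 (size 2, align 2) → ends 2; pid at 2 (size 1, align 1) → ends 3; pad 1 to align 4 for refcount; refcount at 4 (size 4, align 4) → ends 8; total 8 bytes, alignment 4
ammo at 0 (size 8, align 4) → ends 8
x at 8 (size 1, align 1) → ends 9
pad 3 to align 4 for vx
vx at 12 (size 4, align 4) → ends 16
cooldown at 16 (size 4, align 4) → ends 20
score at 20 (size 1, align 1) → ends 21
pad 3 to align 4 for z
z at 24 (size 4, align 4) → ends 28
hp at 28 (size 4, align 1) → ends 32
team at 32 (size 8, align 8) → ends 40
id at 40 (size 4, align 4) → ends 44
tail pad 4 to reach multiple of 8
total 48 bytes, alignment 8
— Record2 —
team at 0 (size 8, align 8) → ends 8
ammo at 8 (size 8, align 4) → ends 16
vx at 16 (size 4, align 4) → ends 20
cooldown at 20 (size 4, align 4) → ends 24
z at 24 (size 4, align 4) → ends 28
id at 28 (size 4, align 4) → ends 32
hp at 32 (size 4, align 1) → ends 36
x at 36 (size 1, align 1) → ends 37
score at 37 (size 1, align 1) → ends 38
tail pad 2 to reach multiple of 8
total 40 bytes, alignment 8
48 − 40 = 8

8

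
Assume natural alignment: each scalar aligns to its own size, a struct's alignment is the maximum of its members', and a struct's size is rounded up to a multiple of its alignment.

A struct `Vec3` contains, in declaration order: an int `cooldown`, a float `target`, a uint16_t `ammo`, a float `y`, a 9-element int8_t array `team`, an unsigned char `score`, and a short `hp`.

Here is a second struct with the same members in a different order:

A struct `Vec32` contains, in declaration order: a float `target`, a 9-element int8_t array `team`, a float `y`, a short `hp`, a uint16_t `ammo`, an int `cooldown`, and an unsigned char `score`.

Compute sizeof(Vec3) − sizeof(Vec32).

-4

0..4  cooldown  (4B, 4-aligned)
4..8  target  (4B, 4-aligned)
8..10  ammo  (2B, 2-aligned)
10..12  -- padding (2B)
12..16  y  (4B, 4-aligned)
16..25  team  (9B, 1-aligned)
25..26  score  (1B, 1-aligned)
26..28  hp  (2B, 2-aligned)
sizeof = 28, alignof = 4
— Vec32 —
0..4  target  (4B, 4-aligned)
4..13  team  (9B, 1-aligned)
13..16  -- padding (3B)
16..20  y  (4B, 4-aligned)
20..22  hp  (2B, 2-aligned)
22..24  ammo  (2B, 2-aligned)
24..28  cooldown  (4B, 4-aligned)
28..29  score  (1B, 1-aligned)
29..32  -- tail padding (3B)
sizeof = 32, alignof = 4
28 − 32 = -4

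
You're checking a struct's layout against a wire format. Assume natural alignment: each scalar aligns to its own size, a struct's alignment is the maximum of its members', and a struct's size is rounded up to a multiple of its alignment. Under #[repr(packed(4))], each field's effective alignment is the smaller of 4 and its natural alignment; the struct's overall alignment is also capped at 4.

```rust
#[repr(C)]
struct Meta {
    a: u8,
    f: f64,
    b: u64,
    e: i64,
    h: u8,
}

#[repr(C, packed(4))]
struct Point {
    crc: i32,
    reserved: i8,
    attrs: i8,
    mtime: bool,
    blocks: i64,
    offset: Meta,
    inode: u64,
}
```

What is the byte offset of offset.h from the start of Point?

48

Meta: @0: a [1B, align 1] → 1; +7 pad (align 8); @8: f [8B, align 8] → 16; @16: b [8B, align 8] → 24; @24: e [8B, align 8] → 32; @32: h [1B, align 1] → 33; +7 tail pad (align 8); size 40, align 8
@0: crc [4B, align 4] → 4
@4: reserved [1B, align 1] → 5
@5: attrs [1B, align 1] → 6
@6: mtime [1B, align 1] → 7
+1 pad (align 4)
@8: blocks [8B, align 4] → 16
@16: offset [40B, align 4] → 56
within Meta: h at 32
16 + 32 = 48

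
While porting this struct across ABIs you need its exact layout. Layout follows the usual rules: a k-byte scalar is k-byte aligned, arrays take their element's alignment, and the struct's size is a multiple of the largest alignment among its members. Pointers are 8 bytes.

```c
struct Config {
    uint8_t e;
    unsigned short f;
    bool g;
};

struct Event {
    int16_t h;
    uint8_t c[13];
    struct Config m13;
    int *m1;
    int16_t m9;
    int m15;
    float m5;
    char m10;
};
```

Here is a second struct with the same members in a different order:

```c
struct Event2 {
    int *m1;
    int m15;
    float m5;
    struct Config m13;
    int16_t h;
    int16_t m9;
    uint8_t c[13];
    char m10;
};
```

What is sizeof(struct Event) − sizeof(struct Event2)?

8

Config: @0: e [1B, align 1] → 1; +1 pad (align 2); @2: f [2B, align 2] → 4; @4: g [1B, align 1] → 5; +1 tail pad (align 2); size 6, align 2
@0: h [2B, align 2] → 2
@2: c [13B, align 1] → 15
+1 pad (align 2)
@16: m13 [6B, align 2] → 22
+2 pad (align 8)
@24: m1 [8B, align 8] → 32
@32: m9 [2B, align 2] → 34
+2 pad (align 4)
@36: m15 [4B, align 4] → 40
@40: m5 [4B, align 4] → 44
@44: m10 [1B, align 1] → 45
+3 tail pad (align 8)
size 48, align 8
— Event2 —
@0: m1 [8B, align 8] → 8
@8: m15 [4B, align 4] → 12
@12: m5 [4B, align 4] → 16
@16: m13 [6B, align 2] → 22
@22: h [2B, align 2] → 24
@24: m9 [2B, align 2] → 26
@26: c [13B, align 1] → 39
@39: m10 [1B, align 1] → 40
size 40, align 8
48 − 40 = 8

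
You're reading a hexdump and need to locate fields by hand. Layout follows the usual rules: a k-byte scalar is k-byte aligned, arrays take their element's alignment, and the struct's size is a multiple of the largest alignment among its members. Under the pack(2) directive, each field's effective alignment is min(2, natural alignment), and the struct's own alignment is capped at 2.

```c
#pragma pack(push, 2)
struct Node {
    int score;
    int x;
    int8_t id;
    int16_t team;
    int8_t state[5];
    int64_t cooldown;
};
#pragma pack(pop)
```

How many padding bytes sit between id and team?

@0: score [4B, align 2] → 4
@4: x [4B, align 2] → 8
@8: id [1B, align 1] → 9
+1 pad (align 2)
@10: team [2B, align 2] → 12

1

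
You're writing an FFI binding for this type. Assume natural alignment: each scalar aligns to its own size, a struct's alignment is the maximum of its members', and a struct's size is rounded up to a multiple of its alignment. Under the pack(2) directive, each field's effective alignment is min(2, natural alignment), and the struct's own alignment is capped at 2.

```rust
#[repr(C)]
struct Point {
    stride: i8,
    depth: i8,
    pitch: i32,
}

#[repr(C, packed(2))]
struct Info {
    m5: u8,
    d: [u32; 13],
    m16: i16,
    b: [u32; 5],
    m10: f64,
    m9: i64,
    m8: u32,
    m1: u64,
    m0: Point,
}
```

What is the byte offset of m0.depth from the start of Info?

Point: 0..1  stride  (1B, 1-aligned); 1..2  depth  (1B, 1-aligned); 2..4  -- padding (2B); 4..8  pitch  (4B, 4-aligned); sizeof = 8, alignof = 4
0..1  m5  (1B, 1-aligned)
1..2  -- padding (1B)
2..54  d  (52B, 2-aligned)
54..56  m16  (2B, 2-aligned)
56..76  b  (20B, 2-aligned)
76..84  m10  (8B, 2-aligned)
84..92  m9  (8B, 2-aligned)
92..96  m8  (4B, 2-aligned)
96..104  m1  (8B, 2-aligned)
104..112  m0  (8B, 2-aligned)
within Point: depth at 1
104 + 1 = 105

105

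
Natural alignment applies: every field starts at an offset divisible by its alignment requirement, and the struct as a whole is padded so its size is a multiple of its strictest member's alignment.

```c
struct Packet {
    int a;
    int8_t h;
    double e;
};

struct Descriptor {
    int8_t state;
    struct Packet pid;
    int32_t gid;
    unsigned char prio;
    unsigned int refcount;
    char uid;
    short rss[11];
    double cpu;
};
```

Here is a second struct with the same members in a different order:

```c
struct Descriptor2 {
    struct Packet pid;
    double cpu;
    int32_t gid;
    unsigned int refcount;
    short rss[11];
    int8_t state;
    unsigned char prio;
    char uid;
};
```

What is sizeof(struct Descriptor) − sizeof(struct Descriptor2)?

8

Packet: 0..4  a  (4B, 4-aligned); 4..5  h  (1B, 1-aligned); 5..8  -- padding (3B); 8..16  e  (8B, 8-aligned); sizeof = 16, alignof = 8
0..1  state  (1B, 1-aligned)
1..8  -- padding (7B)
8..24  pid  (16B, 8-aligned)
24..28  gid  (4B, 4-aligned)
28..29  prio  (1B, 1-aligned)
29..32  -- padding (3B)
32..36  refcount  (4B, 4-aligned)
36..37  uid  (1B, 1-aligned)
37..38  -- padding (1B)
38..60  rss  (22B, 2-aligned)
60..64  -- padding (4B)
64..72  cpu  (8B, 8-aligned)
sizeof = 72, alignof = 8
— Descriptor2 —
0..16  pid  (16B, 8-aligned)
16..24  cpu  (8B, 8-aligned)
24..28  gid  (4B, 4-aligned)
28..32  refcount  (4B, 4-aligned)
32..54  rss  (22B, 2-aligned)
54..55  state  (1B, 1-aligned)
55..56  prio  (1B, 1-aligned)
56..57  uid  (1B, 1-aligned)
57..64  -- tail padding (7B)
sizeof = 64, alignof = 8
72 − 64 = 8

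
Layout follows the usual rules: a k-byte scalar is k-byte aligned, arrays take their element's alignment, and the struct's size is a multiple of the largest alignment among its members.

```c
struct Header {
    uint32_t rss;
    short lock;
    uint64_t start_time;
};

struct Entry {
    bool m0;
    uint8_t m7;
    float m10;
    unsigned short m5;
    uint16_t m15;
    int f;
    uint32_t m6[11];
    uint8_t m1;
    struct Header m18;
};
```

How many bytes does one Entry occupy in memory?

Header: 0..4  rss  (4B, 4-aligned); 4..6  lock  (2B, 2-aligned); 6..8  -- padding (2B); 8..16  start_time  (8B, 8-aligned); sizeof = 16, alignof = 8
0..1  m0  (1B, 1-aligned)
1..2  m7  (1B, 1-aligned)
2..4  -- padding (2B)
4..8  m10  (4B, 4-aligned)
8..10  m5  (2B, 2-aligned)
10..12  m15  (2B, 2-aligned)
12..16  f  (4B, 4-aligned)
16..60  m6  (44B, 4-aligned)
60..61  m1  (1B, 1-aligned)
61..64  -- padding (3B)
64..80  m18  (16B, 8-aligned)
sizeof = 80, alignof = 8

80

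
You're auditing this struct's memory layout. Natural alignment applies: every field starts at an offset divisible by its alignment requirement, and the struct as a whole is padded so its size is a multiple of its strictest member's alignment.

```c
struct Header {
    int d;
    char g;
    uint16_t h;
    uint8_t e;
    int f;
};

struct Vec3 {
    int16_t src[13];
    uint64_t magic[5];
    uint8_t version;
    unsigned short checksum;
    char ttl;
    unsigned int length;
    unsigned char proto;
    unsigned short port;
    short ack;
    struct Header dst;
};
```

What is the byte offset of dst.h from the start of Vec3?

98

Header: 0..4  d  (4B, 4-aligned); 4..5  g  (1B, 1-aligned); 5..6  -- padding (1B); 6..8  h  (2B, 2-aligned); 8..9  e  (1B, 1-aligned); 9..12  -- padding (3B); 12..16  f  (4B, 4-aligned); sizeof = 16, alignof = 4
0..26  src  (26B, 2-aligned)
26..32  -- padding (6B)
32..72  magic  (40B, 8-aligned)
72..73  version  (1B, 1-aligned)
73..74  -- padding (1B)
74..76  checksum  (2B, 2-aligned)
76..77  ttl  (1B, 1-aligned)
77..80  -- padding (3B)
80..84  length  (4B, 4-aligned)
84..85  proto  (1B, 1-aligned)
85..86  -- padding (1B)
86..88  port  (2B, 2-aligned)
88..90  ack  (2B, 2-aligned)
90..92  -- padding (2B)
92..108  dst  (16B, 4-aligned)
within Header: h at 6
92 + 6 = 98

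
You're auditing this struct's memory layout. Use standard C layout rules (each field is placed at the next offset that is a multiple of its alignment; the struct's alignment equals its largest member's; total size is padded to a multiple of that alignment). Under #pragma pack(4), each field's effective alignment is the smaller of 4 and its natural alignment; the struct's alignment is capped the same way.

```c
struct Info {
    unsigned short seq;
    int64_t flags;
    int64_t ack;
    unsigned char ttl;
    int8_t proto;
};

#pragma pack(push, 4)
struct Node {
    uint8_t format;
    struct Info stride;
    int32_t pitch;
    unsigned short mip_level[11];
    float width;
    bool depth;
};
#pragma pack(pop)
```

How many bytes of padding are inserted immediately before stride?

Info: 0..2  seq  (2B, 2-aligned); 2..8  -- padding (6B); 8..16  flags  (8B, 8-aligned); 16..24  ack  (8B, 8-aligned); 24..25  ttl  (1B, 1-aligned); 25..26  proto  (1B, 1-aligned); 26..32  -- tail padding (6B); sizeof = 32, alignof = 8
0..1  format  (1B, 1-aligned)
1..4  -- padding (3B)
4..36  stride  (32B, 4-aligned)

3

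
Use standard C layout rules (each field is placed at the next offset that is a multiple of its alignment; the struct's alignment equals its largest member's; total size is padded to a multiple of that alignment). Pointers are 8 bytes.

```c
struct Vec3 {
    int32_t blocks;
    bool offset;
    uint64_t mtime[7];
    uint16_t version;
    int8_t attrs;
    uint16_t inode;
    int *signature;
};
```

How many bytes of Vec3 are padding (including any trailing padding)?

blocks at 0 (size 4, align 4) → ends 4
offset at 4 (size 1, align 1) → ends 5
pad 3 to align 8 for mtime
mtime at 8 (size 56, align 8) → ends 64
version at 64 (size 2, align 2) → ends 66
attrs at 66 (size 1, align 1) → ends 67
pad 1 to align 2 for inode
inode at 68 (size 2, align 2) → ends 70
pad 2 to align 8 for signature
signature at 72 (size 8, align 8) → ends 80
total 80 bytes, alignment 8
data bytes 74, size 80 → padding 6

6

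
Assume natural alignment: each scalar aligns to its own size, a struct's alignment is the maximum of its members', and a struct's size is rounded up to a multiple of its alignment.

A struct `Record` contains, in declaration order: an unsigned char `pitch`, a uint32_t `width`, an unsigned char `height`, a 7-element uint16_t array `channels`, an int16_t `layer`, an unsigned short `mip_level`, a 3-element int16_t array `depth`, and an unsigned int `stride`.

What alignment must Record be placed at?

member alignments: pitch=1, width=4, height=1, channels=2, layer=2, mip_level=2, depth=2, stride=4
max = 4

4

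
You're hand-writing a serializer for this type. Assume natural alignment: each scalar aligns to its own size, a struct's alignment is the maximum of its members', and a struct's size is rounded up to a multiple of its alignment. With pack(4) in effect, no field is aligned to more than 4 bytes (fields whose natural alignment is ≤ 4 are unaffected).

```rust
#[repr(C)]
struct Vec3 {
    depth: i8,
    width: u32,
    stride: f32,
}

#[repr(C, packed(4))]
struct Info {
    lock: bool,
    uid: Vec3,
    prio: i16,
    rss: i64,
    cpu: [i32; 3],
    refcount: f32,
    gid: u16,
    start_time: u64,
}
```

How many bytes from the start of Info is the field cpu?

Vec3: 0..1  depth  (1B, 1-aligned); 1..4  -- padding (3B); 4..8  width  (4B, 4-aligned); 8..12  stride  (4B, 4-aligned); sizeof = 12, alignof = 4
0..1  lock  (1B, 1-aligned)
1..4  -- padding (3B)
4..16  uid  (12B, 4-aligned)
16..18  prio  (2B, 2-aligned)
18..20  -- padding (2B)
20..28  rss  (8B, 4-aligned)
28..40  cpu  (12B, 4-aligned)

28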